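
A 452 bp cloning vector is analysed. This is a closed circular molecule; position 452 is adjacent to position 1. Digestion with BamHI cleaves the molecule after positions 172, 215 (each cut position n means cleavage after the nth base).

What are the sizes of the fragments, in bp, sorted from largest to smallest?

409, 43 bp

Circular molecule, 2 cuts → 2 fragments:
  215 − 172 = 43 bp
  wrap: 452 − 215 + 172 = 409 bp
Sorted largest to smallest: 409, 43 bp.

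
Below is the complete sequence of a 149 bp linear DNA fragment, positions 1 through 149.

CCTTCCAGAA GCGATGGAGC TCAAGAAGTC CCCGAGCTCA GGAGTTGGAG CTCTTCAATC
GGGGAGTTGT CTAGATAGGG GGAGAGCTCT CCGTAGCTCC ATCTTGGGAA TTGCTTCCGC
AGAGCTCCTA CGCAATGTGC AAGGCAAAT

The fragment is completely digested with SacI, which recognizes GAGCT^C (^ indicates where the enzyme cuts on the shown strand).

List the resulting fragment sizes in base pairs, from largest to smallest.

38, 36, 23, 21, 17, 14 bp

SacI sites (GAGCTC) start at positions 17, 34, 48, 84, 122.
SacI cuts after base 5 of each site (before the last base), so after positions 21, 38, 52, 88, 126.
Linear molecule, 5 cuts → 6 fragments:
  1–21 → 21 bp
  22–38 → 17 bp
  39–52 → 14 bp
  53–88 → 36 bp
  89–126 → 38 bp
  127–149 → 23 bp
Sorted largest to smallest: 38, 36, 23, 21, 17, 14 bp.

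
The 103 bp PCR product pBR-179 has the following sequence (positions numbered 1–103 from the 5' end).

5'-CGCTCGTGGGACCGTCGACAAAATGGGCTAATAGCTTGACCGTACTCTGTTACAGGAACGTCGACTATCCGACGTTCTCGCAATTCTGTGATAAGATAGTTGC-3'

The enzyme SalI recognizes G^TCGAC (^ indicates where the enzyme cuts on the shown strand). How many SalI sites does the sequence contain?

GTCGAC occurs starting at positions 14, 60.
SalI cuts at 2 sites.

2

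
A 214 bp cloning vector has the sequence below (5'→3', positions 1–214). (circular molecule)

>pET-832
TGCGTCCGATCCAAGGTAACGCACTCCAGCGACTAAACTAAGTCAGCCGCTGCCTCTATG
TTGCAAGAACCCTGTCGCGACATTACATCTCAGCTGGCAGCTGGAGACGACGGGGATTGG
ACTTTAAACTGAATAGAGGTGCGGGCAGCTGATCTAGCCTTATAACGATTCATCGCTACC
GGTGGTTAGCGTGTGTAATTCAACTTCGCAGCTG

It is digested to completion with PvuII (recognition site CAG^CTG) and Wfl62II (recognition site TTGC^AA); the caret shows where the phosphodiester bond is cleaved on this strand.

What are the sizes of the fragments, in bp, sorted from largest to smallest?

67, 63, 48, 29, 7 bp

PvuII sites (CAGCTG) start at positions 91, 98, 146, 209.
PvuII cuts after base 3 of each site, so after positions 93, 100, 148, 211.
The Wfl62II site (TTGCAA) starts at position 61.
Wfl62II cuts after base 4 of each site, so after position 64.
Combined cut positions: 64, 93, 100, 148, 211.
Circular molecule, 5 cuts → 5 fragments:
  65–93 → 29 bp
  94–100 → 7 bp
  101–148 → 48 bp
  149–211 → 63 bp
  212–214 then 1–64 → 3 + 64 = 67 bp
Sorted largest to smallest: 67, 63, 48, 29, 7 bp.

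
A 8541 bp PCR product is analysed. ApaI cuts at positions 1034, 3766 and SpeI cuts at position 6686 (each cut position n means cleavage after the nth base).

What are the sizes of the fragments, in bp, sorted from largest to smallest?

2920, 2732, 1855, 1034 bp

Combined cut positions (sorted): 1034, 3766, 6686.
Linear molecule, 3 cuts → 4 fragments:
  1034 − 0 = 1034 bp
  3766 − 1034 = 2732 bp
  6686 − 3766 = 2920 bp
  8541 − 6686 = 1855 bp
Sorted largest to smallest: 2920, 2732, 1855, 1034 bp.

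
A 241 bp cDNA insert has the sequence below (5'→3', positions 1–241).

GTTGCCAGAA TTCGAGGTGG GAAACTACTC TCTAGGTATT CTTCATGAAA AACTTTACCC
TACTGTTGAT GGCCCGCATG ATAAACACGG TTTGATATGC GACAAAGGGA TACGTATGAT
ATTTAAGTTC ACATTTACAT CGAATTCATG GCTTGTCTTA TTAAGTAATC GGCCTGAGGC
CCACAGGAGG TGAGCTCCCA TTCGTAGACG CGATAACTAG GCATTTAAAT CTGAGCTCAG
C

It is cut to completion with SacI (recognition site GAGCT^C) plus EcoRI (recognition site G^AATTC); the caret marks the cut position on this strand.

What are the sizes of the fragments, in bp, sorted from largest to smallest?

SacI sites (GAGCTC) start at positions 192, 233.
SacI cuts after base 5 of each site (before the last base), so after positions 196, 237.
EcoRI sites (GAATTC) start at positions 8, 142.
EcoRI cuts after the first base of each site, so after positions 8, 142.
Combined cut positions: 8, 142, 196, 237.
Linear molecule, 4 cuts → 5 fragments:
  1–8 → 8 bp
  9–142 → 134 bp
  143–196 → 54 bp
  197–237 → 41 bp
  238–241 → 4 bp
Sorted largest to smallest: 134, 54, 41, 8, 4 bp.

134, 54, 41, 8, 4 bp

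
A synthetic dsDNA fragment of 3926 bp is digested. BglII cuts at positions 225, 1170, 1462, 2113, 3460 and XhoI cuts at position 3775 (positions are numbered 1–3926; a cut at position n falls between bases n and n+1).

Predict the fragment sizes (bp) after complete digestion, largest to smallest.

Combined cut positions (sorted): 225, 1170, 1462, 2113, 3460, 3775.
Linear molecule, 6 cuts → 7 fragments:
  225 − 0 = 225 bp
  1170 − 225 = 945 bp
  1462 − 1170 = 292 bp
  2113 − 1462 = 651 bp
  3460 − 2113 = 1347 bp
  3775 − 3460 = 315 bp
  3926 − 3775 = 151 bp
Sorted largest to smallest: 1347, 945, 651, 315, 292, 225, 151 bp.

1347, 945, 651, 315, 292, 225, 151 bp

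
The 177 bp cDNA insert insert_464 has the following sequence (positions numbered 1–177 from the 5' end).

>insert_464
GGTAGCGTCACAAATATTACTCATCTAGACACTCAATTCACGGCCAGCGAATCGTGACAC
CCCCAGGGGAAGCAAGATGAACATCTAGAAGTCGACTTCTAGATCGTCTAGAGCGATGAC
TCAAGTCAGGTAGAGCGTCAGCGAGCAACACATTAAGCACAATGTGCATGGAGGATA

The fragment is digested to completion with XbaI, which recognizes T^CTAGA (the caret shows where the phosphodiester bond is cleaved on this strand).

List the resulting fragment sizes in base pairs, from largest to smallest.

XbaI sites (TCTAGA) start at positions 24, 84, 98, 107.
XbaI cuts after the first base of each site, so after positions 24, 84, 98, 107.
Linear molecule, 4 cuts → 5 fragments:
  1–24 → 24 bp
  25–84 → 60 bp
  85–98 → 14 bp
  99–107 → 9 bp
  108–177 → 70 bp
Sorted largest to smallest: 70, 60, 24, 14, 9 bp.

70, 60, 24, 14, 9 bp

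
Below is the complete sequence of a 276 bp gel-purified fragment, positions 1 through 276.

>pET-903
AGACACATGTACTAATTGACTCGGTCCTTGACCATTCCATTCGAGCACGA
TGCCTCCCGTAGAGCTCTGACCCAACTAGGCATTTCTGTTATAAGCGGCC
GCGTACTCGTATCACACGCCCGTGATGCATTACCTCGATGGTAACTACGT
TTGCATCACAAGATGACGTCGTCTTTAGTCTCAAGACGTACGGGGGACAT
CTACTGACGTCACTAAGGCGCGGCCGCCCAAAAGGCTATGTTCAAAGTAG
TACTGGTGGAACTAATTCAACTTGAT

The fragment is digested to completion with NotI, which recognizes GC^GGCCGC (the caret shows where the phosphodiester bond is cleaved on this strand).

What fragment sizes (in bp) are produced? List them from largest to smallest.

NotI sites (GCGGCCGC) start at positions 95, 220.
NotI cuts after base 2 of each site, so after positions 96, 221.
Linear molecule, 2 cuts → 3 fragments:
  1–96 → 96 bp
  97–221 → 125 bp
  222–276 → 55 bp
Sorted largest to smallest: 125, 96, 55 bp.

125, 96, 55 bp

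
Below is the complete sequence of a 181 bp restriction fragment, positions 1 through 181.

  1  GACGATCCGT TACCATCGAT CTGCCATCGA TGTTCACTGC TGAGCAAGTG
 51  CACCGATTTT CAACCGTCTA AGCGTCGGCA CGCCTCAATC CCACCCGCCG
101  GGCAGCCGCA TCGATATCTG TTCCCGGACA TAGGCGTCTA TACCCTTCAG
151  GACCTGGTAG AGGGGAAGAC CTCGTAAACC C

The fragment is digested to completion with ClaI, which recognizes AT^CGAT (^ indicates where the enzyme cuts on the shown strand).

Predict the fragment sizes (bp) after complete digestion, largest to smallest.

ClaI sites (ATCGAT) start at positions 15, 26, 110.
ClaI cuts after base 2 of each site, so after positions 16, 27, 111.
Linear molecule, 3 cuts → 4 fragments:
  1–16 → 16 bp
  17–27 → 11 bp
  28–111 → 84 bp
  112–181 → 70 bp
Sorted largest to smallest: 84, 70, 16, 11 bp.

84, 70, 16, 11 bp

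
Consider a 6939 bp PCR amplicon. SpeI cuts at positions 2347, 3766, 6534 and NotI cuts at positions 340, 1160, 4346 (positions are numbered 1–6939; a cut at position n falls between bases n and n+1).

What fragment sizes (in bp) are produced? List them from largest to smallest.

2188, 1419, 1187, 820, 580, 405, 340 bp

Combined cut positions (sorted): 340, 1160, 2347, 3766, 4346, 6534.
Linear molecule, 6 cuts → 7 fragments:
  340 − 0 = 340 bp
  1160 − 340 = 820 bp
  2347 − 1160 = 1187 bp
  3766 − 2347 = 1419 bp
  4346 − 3766 = 580 bp
  6534 − 4346 = 2188 bp
  6939 − 6534 = 405 bp
Sorted largest to smallest: 2188, 1419, 1187, 820, 580, 405, 340 bp.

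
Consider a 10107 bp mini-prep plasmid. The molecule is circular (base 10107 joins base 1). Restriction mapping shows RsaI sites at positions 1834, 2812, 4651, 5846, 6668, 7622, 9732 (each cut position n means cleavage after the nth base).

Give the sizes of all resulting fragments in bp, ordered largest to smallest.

Circular molecule, 7 cuts → 7 fragments:
  2812 − 1834 = 978 bp
  4651 − 2812 = 1839 bp
  5846 − 4651 = 1195 bp
  6668 − 5846 = 822 bp
  7622 − 6668 = 954 bp
  9732 − 7622 = 2110 bp
  wrap: 10107 − 9732 + 1834 = 2209 bp
Sorted largest to smallest: 2209, 2110, 1839, 1195, 978, 954, 822 bp.

2209, 2110, 1839, 1195, 978, 954, 822 bp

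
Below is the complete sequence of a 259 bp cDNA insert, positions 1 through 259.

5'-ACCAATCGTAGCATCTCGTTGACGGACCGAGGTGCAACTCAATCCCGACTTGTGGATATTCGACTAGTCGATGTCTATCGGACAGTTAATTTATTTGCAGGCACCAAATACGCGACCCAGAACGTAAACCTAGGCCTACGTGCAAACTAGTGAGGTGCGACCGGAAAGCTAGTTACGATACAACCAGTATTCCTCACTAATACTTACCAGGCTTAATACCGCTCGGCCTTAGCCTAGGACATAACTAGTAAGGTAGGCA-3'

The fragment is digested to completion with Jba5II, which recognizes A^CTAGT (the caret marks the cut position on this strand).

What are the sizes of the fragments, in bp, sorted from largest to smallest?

98, 83, 63, 15 bp

Jba5II sites (ACTAGT) start at positions 63, 146, 244.
Jba5II cuts after the first base of each site, so after positions 63, 146, 244.
Linear molecule, 3 cuts → 4 fragments:
  1–63 → 63 bp
  64–146 → 83 bp
  147–244 → 98 bp
  245–259 → 15 bp
Sorted largest to smallest: 98, 83, 63, 15 bp.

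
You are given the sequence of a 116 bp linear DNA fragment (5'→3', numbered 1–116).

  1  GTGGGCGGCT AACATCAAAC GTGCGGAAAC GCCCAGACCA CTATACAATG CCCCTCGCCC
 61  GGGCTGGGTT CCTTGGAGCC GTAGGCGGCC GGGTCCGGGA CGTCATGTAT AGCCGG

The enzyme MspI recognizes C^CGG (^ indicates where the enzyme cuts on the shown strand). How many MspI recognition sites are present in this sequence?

CCGG occurs starting at positions 59, 89, 95, 113.
MspI cuts at 4 sites.

4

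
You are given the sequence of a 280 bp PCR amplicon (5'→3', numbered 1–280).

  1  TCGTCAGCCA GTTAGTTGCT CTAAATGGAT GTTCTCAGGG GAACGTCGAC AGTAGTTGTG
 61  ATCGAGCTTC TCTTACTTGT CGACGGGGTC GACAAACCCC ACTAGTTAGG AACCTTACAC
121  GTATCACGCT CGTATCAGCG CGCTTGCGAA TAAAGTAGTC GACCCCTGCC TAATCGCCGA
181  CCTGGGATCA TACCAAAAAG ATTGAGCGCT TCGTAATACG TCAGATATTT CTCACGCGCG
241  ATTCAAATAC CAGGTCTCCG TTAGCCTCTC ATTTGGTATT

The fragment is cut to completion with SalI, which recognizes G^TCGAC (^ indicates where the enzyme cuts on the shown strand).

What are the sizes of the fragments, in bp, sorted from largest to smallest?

SalI sites (GTCGAC) start at positions 45, 79, 88, 158.
SalI cuts after the first base of each site, so after positions 45, 79, 88, 158.
Linear molecule, 4 cuts → 5 fragments:
  1–45 → 45 bp
  46–79 → 34 bp
  80–88 → 9 bp
  89–158 → 70 bp
  159–280 → 122 bp
Sorted largest to smallest: 122, 70, 45, 34, 9 bp.

122, 70, 45, 34, 9 bp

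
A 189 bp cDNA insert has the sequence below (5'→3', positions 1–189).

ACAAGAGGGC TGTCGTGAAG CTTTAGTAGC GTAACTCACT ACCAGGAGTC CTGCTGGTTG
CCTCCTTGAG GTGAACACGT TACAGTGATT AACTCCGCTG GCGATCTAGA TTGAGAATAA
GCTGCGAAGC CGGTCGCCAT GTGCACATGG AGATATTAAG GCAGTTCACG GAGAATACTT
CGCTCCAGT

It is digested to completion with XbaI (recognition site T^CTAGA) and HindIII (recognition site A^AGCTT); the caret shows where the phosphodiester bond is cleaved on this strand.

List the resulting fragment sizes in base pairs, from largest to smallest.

87, 84, 18 bp

The XbaI site (TCTAGA) starts at position 105.
XbaI cuts after the first base of each site, so after position 105.
The HindIII site (AAGCTT) starts at position 18.
HindIII cuts after the first base of each site, so after position 18.
Combined cut positions: 18, 105.
Linear molecule, 2 cuts → 3 fragments:
  1–18 → 18 bp
  19–105 → 87 bp
  106–189 → 84 bp
Sorted largest to smallest: 87, 84, 18 bp.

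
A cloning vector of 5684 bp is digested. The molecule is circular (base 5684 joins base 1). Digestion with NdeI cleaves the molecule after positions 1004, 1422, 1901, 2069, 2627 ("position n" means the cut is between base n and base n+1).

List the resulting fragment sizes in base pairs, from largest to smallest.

4061, 558, 479, 418, 168 bp

Circular molecule, 5 cuts → 5 fragments:
  1422 − 1004 = 418 bp
  1901 − 1422 = 479 bp
  2069 − 1901 = 168 bp
  2627 − 2069 = 558 bp
  wrap: 5684 − 2627 + 1004 = 4061 bp
Sorted largest to smallest: 4061, 558, 479, 418, 168 bp.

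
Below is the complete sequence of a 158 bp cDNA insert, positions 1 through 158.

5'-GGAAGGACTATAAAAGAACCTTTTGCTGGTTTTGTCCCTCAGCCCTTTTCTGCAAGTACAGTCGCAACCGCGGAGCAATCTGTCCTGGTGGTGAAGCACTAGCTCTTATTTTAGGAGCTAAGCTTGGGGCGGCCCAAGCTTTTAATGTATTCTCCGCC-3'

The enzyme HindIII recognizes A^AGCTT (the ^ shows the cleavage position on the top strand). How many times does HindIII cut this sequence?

AAGCTT occurs starting at positions 120, 136.
HindIII cuts at 2 sites.

2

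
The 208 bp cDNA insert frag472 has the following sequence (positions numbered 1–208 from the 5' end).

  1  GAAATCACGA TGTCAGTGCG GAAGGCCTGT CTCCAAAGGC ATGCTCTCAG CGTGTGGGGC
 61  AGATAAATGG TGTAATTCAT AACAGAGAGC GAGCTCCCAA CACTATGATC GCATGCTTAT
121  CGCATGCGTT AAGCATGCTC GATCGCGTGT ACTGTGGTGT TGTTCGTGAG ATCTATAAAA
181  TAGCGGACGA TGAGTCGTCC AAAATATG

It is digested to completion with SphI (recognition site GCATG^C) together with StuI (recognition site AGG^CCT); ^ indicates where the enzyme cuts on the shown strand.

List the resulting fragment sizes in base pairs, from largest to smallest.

SphI sites (GCATGC) start at positions 39, 111, 122, 133.
SphI cuts after base 5 of each site (before the last base), so after positions 43, 115, 126, 137.
The StuI site (AGGCCT) starts at position 23.
StuI cuts after base 3 of each site, so after position 25.
Combined cut positions: 25, 43, 115, 126, 137.
Linear molecule, 5 cuts → 6 fragments:
  1–25 → 25 bp
  26–43 → 18 bp
  44–115 → 72 bp
  116–126 → 11 bp
  127–137 → 11 bp
  138–208 → 71 bp
Sorted largest to smallest: 72, 71, 25, 18, 11, 11 bp.

72, 71, 25, 18, 11, 11 bp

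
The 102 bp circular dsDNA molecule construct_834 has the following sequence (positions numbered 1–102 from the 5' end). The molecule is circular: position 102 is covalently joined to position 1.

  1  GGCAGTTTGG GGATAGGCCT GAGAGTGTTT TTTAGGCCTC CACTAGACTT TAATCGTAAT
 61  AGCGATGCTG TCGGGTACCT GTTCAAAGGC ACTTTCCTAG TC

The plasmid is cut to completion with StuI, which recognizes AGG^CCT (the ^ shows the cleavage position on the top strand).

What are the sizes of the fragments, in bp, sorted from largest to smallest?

StuI sites (AGGCCT) start at positions 15, 34.
StuI cuts after base 3 of each site, so after positions 17, 36.
Circular molecule, 2 cuts → 2 fragments:
  18–36 → 19 bp
  37–102 then 1–17 → 66 + 17 = 83 bp
Sorted largest to smallest: 83, 19 bp.

83, 19 bp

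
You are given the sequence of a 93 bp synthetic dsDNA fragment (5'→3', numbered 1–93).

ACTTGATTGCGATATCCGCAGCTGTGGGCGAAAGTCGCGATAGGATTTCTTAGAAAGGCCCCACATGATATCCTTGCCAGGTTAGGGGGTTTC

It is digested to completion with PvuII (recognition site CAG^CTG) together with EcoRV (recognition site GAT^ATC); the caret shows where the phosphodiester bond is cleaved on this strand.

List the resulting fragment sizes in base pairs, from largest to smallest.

48, 24, 13, 8 bp

The PvuII site (CAGCTG) starts at position 19.
PvuII cuts after base 3 of each site, so after position 21.
EcoRV sites (GATATC) start at positions 11, 67.
EcoRV cuts after base 3 of each site, so after positions 13, 69.
Combined cut positions: 13, 21, 69.
Linear molecule, 3 cuts → 4 fragments:
  1–13 → 13 bp
  14–21 → 8 bp
  22–69 → 48 bp
  70–93 → 24 bp
Sorted largest to smallest: 48, 24, 13, 8 bp.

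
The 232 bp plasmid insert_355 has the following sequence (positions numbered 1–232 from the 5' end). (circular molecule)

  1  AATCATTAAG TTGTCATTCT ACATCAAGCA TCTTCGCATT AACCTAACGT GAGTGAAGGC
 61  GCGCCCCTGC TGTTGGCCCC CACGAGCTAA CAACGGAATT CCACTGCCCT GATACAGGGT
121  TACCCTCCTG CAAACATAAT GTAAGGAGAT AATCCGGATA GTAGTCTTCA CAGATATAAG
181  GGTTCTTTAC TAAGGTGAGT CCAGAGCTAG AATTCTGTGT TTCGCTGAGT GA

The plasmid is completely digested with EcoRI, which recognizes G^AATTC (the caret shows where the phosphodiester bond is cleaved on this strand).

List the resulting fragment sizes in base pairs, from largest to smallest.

118, 114 bp

EcoRI sites (GAATTC) start at positions 96, 210.
EcoRI cuts after the first base of each site, so after positions 96, 210.
Circular molecule, 2 cuts → 2 fragments:
  97–210 → 114 bp
  211–232 then 1–96 → 22 + 96 = 118 bp
Sorted largest to smallest: 118, 114 bp.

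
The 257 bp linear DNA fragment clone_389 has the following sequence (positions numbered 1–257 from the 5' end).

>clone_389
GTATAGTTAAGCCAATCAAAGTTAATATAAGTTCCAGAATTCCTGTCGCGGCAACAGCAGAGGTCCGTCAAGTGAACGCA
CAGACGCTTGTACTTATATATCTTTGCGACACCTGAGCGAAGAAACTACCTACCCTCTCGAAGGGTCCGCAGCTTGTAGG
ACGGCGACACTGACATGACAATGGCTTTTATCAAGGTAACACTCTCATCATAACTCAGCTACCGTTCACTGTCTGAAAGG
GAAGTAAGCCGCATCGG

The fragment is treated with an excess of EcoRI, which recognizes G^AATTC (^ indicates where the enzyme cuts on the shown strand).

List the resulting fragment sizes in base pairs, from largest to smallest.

The EcoRI site (GAATTC) starts at position 37.
EcoRI cuts after the first base of each site, so after position 37.
Linear molecule, 1 cut → 2 fragments:
  1–37 → 37 bp
  38–257 → 220 bp
Sorted largest to smallest: 220, 37 bp.

220, 37 bp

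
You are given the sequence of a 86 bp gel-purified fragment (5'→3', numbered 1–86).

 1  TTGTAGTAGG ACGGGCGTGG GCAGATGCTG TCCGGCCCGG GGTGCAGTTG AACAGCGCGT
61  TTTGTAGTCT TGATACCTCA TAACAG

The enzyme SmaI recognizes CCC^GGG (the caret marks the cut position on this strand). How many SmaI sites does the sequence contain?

CCCGGG occurs starting at position 36.
SmaI cuts at 1 site.

1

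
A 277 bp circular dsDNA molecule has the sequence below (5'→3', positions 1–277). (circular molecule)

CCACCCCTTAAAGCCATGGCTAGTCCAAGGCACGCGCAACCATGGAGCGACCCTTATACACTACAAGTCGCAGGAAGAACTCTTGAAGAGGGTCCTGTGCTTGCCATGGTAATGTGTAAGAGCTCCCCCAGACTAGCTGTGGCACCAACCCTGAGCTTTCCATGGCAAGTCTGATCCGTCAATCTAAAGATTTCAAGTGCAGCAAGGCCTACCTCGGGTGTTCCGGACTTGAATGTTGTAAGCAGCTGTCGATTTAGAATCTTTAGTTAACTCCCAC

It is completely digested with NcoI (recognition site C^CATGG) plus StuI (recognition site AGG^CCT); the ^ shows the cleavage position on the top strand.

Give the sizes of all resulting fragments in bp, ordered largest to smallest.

84, 64, 56, 47, 26 bp

NcoI sites (CCATGG) start at positions 14, 40, 104, 160.
NcoI cuts after the first base of each site, so after positions 14, 40, 104, 160.
The StuI site (AGGCCT) starts at position 205.
StuI cuts after base 3 of each site, so after position 207.
Combined cut positions: 14, 40, 104, 160, 207.
Circular molecule, 5 cuts → 5 fragments:
  15–40 → 26 bp
  41–104 → 64 bp
  105–160 → 56 bp
  161–207 → 47 bp
  208–277 then 1–14 → 70 + 14 = 84 bp
Sorted largest to smallest: 84, 64, 56, 47, 26 bp.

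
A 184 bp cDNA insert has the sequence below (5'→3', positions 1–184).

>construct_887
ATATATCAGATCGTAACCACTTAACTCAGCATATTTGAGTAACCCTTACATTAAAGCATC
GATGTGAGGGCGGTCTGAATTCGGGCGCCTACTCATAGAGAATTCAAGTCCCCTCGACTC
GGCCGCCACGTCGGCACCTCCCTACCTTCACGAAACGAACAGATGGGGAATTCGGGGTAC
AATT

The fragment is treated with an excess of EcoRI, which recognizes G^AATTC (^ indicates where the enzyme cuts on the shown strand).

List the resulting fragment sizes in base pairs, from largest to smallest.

77, 68, 23, 16 bp

EcoRI sites (GAATTC) start at positions 77, 100, 168.
EcoRI cuts after the first base of each site, so after positions 77, 100, 168.
Linear molecule, 3 cuts → 4 fragments:
  1–77 → 77 bp
  78–100 → 23 bp
  101–168 → 68 bp
  169–184 → 16 bp
Sorted largest to smallest: 77, 68, 23, 16 bp.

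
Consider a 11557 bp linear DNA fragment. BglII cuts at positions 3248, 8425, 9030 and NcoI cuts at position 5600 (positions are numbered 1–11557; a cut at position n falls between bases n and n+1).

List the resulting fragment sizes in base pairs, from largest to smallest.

3248, 2825, 2527, 2352, 605 bp

Combined cut positions (sorted): 3248, 5600, 8425, 9030.
Linear molecule, 4 cuts → 5 fragments:
  3248 − 0 = 3248 bp
  5600 − 3248 = 2352 bp
  8425 − 5600 = 2825 bp
  9030 − 8425 = 605 bp
  11557 − 9030 = 2527 bp
Sorted largest to smallest: 3248, 2825, 2527, 2352, 605 bp.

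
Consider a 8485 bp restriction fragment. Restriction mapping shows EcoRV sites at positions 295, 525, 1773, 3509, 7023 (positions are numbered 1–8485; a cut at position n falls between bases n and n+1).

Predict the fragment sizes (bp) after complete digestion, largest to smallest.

Linear molecule, 5 cuts → 6 fragments:
  295 − 0 = 295 bp
  525 − 295 = 230 bp
  1773 − 525 = 1248 bp
  3509 − 1773 = 1736 bp
  7023 − 3509 = 3514 bp
  8485 − 7023 = 1462 bp
Sorted largest to smallest: 3514, 1736, 1462, 1248, 295, 230 bp.

3514, 1736, 1462, 1248, 295, 230 bp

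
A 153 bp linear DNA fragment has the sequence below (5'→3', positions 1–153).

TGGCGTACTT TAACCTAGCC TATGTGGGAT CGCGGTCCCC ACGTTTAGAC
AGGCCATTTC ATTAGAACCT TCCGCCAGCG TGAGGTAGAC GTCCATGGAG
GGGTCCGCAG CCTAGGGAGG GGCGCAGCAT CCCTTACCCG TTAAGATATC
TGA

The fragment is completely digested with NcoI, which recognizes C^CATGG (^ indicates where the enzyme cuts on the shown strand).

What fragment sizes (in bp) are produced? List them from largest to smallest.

93, 60 bp

The NcoI site (CCATGG) starts at position 93.
NcoI cuts after the first base of each site, so after position 93.
Linear molecule, 1 cut → 2 fragments:
  1–93 → 93 bp
  94–153 → 60 bp
Sorted largest to smallest: 93, 60 bp.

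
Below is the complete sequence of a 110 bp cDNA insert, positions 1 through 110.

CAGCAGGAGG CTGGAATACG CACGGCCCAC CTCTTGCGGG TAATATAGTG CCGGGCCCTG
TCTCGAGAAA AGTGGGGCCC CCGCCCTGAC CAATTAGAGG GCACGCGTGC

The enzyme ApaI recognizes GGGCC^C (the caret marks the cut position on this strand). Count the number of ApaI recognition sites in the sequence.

2

GGGCCC occurs starting at positions 53, 75.
ApaI cuts at 2 sites.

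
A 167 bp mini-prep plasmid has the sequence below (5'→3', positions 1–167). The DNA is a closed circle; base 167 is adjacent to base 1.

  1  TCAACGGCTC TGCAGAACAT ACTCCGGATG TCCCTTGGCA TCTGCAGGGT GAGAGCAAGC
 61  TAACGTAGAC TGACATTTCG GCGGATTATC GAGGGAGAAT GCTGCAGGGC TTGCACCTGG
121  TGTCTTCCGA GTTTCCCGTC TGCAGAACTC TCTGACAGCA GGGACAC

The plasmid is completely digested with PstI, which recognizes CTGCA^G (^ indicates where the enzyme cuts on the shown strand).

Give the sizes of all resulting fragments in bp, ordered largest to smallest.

PstI sites (CTGCAG) start at positions 10, 42, 102, 140.
PstI cuts after base 5 of each site (before the last base), so after positions 14, 46, 106, 144.
Circular molecule, 4 cuts → 4 fragments:
  15–46 → 32 bp
  47–106 → 60 bp
  107–144 → 38 bp
  145–167 then 1–14 → 23 + 14 = 37 bp
Sorted largest to smallest: 60, 38, 37, 32 bp.

60, 38, 37, 32 bp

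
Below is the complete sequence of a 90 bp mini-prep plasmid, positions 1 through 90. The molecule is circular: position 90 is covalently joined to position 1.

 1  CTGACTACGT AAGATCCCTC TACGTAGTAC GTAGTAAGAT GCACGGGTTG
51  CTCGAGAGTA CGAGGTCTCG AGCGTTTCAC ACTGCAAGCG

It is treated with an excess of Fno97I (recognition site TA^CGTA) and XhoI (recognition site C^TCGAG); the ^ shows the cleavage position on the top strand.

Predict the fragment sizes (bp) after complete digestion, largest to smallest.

Fno97I sites (TACGTA) start at positions 6, 21, 28.
Fno97I cuts after base 2 of each site, so after positions 7, 22, 29.
XhoI sites (CTCGAG) start at positions 51, 67.
XhoI cuts after the first base of each site, so after positions 51, 67.
Combined cut positions: 7, 22, 29, 51, 67.
Circular molecule, 5 cuts → 5 fragments:
  8–22 → 15 bp
  23–29 → 7 bp
  30–51 → 22 bp
  52–67 → 16 bp
  68–90 then 1–7 → 23 + 7 = 30 bp
Sorted largest to smallest: 30, 22, 16, 15, 7 bp.

30, 22, 16, 15, 7 bp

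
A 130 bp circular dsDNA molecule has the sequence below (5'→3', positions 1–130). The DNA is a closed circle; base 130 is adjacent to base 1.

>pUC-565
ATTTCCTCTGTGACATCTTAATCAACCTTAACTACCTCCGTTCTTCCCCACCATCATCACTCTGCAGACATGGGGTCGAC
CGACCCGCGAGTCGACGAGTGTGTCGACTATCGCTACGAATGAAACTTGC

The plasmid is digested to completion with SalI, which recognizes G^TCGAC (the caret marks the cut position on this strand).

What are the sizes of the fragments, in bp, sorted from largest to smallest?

102, 16, 12 bp

SalI sites (GTCGAC) start at positions 75, 91, 103.
SalI cuts after the first base of each site, so after positions 75, 91, 103.
Circular molecule, 3 cuts → 3 fragments:
  76–91 → 16 bp
  92–103 → 12 bp
  104–130 then 1–75 → 27 + 75 = 102 bp
Sorted largest to smallest: 102, 16, 12 bp.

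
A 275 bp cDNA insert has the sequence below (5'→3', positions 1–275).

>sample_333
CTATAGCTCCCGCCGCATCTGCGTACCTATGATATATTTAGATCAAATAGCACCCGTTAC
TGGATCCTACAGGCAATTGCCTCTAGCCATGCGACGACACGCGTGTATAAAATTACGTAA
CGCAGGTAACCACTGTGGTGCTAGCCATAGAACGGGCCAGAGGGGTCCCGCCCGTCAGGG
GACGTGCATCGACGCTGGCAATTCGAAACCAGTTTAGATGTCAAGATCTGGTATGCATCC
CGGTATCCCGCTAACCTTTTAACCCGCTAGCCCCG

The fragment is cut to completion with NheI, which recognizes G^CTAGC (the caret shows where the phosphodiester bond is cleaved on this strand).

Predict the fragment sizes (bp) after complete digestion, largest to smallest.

NheI sites (GCTAGC) start at positions 140, 266.
NheI cuts after the first base of each site, so after positions 140, 266.
Linear molecule, 2 cuts → 3 fragments:
  1–140 → 140 bp
  141–266 → 126 bp
  267–275 → 9 bp
Sorted largest to smallest: 140, 126, 9 bp.

140, 126, 9 bp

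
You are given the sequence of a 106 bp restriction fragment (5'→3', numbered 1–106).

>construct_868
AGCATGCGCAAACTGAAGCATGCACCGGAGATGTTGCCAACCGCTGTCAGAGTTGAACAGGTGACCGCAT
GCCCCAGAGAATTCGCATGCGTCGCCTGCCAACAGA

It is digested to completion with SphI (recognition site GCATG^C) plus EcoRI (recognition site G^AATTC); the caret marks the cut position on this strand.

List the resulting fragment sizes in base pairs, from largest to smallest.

SphI sites (GCATGC) start at positions 2, 18, 67, 85.
SphI cuts after base 5 of each site (before the last base), so after positions 6, 22, 71, 89.
The EcoRI site (GAATTC) starts at position 79.
EcoRI cuts after the first base of each site, so after position 79.
Combined cut positions: 6, 22, 71, 79, 89.
Linear molecule, 5 cuts → 6 fragments:
  1–6 → 6 bp
  7–22 → 16 bp
  23–71 → 49 bp
  72–79 → 8 bp
  80–89 → 10 bp
  90–106 → 17 bp
Sorted largest to smallest: 49, 17, 16, 10, 8, 6 bp.

49, 17, 16, 10, 8, 6 bp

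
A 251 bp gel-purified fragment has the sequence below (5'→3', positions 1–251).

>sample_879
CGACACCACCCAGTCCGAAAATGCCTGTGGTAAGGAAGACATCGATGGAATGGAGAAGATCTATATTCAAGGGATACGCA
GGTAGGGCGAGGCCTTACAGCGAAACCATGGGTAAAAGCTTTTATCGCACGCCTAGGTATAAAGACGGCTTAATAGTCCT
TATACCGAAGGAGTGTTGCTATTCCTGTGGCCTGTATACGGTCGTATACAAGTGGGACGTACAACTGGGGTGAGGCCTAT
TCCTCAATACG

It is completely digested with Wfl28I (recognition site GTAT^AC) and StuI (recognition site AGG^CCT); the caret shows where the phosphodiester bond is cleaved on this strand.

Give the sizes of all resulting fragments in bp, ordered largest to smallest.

105, 92, 28, 16, 10 bp

Wfl28I sites (GTATAC) start at positions 194, 204.
Wfl28I cuts after base 4 of each site, so after positions 197, 207.
StuI sites (AGGCCT) start at positions 90, 233.
StuI cuts after base 3 of each site, so after positions 92, 235.
Combined cut positions: 92, 197, 207, 235.
Linear molecule, 4 cuts → 5 fragments:
  1–92 → 92 bp
  93–197 → 105 bp
  198–207 → 10 bp
  208–235 → 28 bp
  236–251 → 16 bp
Sorted largest to smallest: 105, 92, 28, 16, 10 bp.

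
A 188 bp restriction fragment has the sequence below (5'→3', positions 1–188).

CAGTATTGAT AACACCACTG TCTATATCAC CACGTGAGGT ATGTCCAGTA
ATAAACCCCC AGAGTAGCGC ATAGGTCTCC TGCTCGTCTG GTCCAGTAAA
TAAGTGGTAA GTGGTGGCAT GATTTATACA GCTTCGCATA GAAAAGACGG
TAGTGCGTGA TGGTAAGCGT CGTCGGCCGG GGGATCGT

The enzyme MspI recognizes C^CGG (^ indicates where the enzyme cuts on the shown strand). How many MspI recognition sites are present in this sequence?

1

CCGG occurs starting at position 177.
MspI cuts at 1 site.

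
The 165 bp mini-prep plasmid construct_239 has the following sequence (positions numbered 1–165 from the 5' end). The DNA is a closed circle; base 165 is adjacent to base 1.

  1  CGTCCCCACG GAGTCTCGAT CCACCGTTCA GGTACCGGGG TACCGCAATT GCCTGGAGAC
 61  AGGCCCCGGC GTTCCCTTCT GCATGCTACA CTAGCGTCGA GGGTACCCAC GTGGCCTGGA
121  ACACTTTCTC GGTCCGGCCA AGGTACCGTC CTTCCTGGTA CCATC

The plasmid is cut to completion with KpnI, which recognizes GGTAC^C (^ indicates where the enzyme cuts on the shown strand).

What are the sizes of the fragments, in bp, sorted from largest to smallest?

63, 40, 39, 15, 8 bp

KpnI sites (GGTACC) start at positions 31, 39, 102, 142, 157.
KpnI cuts after base 5 of each site (before the last base), so after positions 35, 43, 106, 146, 161.
Circular molecule, 5 cuts → 5 fragments:
  36–43 → 8 bp
  44–106 → 63 bp
  107–146 → 40 bp
  147–161 → 15 bp
  162–165 then 1–35 → 4 + 35 = 39 bp
Sorted largest to smallest: 63, 40, 39, 15, 8 bp.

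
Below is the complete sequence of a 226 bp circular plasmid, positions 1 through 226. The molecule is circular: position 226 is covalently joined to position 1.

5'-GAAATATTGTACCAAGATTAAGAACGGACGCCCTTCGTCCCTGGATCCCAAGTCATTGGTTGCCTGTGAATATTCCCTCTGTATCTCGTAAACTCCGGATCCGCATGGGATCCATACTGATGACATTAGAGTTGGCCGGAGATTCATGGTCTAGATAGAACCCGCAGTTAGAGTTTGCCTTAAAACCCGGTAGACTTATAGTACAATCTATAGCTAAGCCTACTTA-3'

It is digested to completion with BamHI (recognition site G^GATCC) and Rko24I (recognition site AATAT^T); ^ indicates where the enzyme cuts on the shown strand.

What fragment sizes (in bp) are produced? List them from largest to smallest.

BamHI sites (GGATCC) start at positions 43, 97, 108.
BamHI cuts after the first base of each site, so after positions 43, 97, 108.
Rko24I sites (AATATT) start at positions 3, 69.
Rko24I cuts after base 5 of each site (before the last base), so after positions 7, 73.
Combined cut positions: 7, 43, 73, 97, 108.
Circular molecule, 5 cuts → 5 fragments:
  8–43 → 36 bp
  44–73 → 30 bp
  74–97 → 24 bp
  98–108 → 11 bp
  109–226 then 1–7 → 118 + 7 = 125 bp
Sorted largest to smallest: 125, 36, 30, 24, 11 bp.

125, 36, 30, 24, 11 bp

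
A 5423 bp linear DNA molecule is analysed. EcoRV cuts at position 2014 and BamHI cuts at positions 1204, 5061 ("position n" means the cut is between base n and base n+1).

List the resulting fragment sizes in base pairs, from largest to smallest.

Combined cut positions (sorted): 1204, 2014, 5061.
Linear molecule, 3 cuts → 4 fragments:
  1204 − 0 = 1204 bp
  2014 − 1204 = 810 bp
  5061 − 2014 = 3047 bp
  5423 − 5061 = 362 bp
Sorted largest to smallest: 3047, 1204, 810, 362 bp.

3047, 1204, 810, 362 bp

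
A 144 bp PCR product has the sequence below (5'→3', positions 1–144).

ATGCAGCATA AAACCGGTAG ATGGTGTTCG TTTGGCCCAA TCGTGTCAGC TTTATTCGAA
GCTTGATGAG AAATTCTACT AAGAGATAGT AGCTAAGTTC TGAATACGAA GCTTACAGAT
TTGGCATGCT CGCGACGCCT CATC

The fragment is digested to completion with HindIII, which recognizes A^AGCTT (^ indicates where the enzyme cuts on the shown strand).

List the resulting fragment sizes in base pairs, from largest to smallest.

HindIII sites (AAGCTT) start at positions 59, 109.
HindIII cuts after the first base of each site, so after positions 59, 109.
Linear molecule, 2 cuts → 3 fragments:
  1–59 → 59 bp
  60–109 → 50 bp
  110–144 → 35 bp
Sorted largest to smallest: 59, 50, 35 bp.

59, 50, 35 bp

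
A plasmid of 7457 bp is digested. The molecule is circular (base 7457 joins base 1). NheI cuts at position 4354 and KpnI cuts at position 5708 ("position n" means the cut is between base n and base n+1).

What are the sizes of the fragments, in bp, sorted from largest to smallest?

Combined cut positions (sorted): 4354, 5708.
Circular molecule, 2 cuts → 2 fragments:
  5708 − 4354 = 1354 bp
  wrap: 7457 − 5708 + 4354 = 6103 bp
Sorted largest to smallest: 6103, 1354 bp.

6103, 1354 bp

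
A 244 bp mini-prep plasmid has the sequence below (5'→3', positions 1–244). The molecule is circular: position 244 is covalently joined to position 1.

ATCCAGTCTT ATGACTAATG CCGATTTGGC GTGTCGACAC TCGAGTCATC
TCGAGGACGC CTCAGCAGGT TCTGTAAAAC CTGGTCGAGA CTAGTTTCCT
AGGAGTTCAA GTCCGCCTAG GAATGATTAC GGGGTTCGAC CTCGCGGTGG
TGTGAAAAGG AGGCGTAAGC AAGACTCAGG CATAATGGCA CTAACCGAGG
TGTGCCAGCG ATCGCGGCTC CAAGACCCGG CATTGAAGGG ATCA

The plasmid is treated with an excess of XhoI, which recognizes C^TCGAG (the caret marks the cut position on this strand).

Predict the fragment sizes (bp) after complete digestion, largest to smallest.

234, 10 bp

XhoI sites (CTCGAG) start at positions 40, 50.
XhoI cuts after the first base of each site, so after positions 40, 50.
Circular molecule, 2 cuts → 2 fragments:
  41–50 → 10 bp
  51–244 then 1–40 → 194 + 40 = 234 bp
Sorted largest to smallest: 234, 10 bp.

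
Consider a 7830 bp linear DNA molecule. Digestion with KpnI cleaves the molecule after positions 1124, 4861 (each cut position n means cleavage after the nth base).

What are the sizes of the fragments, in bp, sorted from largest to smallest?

3737, 2969, 1124 bp

Linear molecule, 2 cuts → 3 fragments:
  1124 − 0 = 1124 bp
  4861 − 1124 = 3737 bp
  7830 − 4861 = 2969 bp
Sorted largest to smallest: 3737, 2969, 1124 bp.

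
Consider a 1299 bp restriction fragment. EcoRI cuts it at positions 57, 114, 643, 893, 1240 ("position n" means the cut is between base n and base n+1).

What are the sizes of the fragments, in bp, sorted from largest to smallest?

529, 347, 250, 59, 57, 57 bp

Linear molecule, 5 cuts → 6 fragments:
  57 − 0 = 57 bp
  114 − 57 = 57 bp
  643 − 114 = 529 bp
  893 − 643 = 250 bp
  1240 − 893 = 347 bp
  1299 − 1240 = 59 bp
Sorted largest to smallest: 529, 347, 250, 59, 57, 57 bp.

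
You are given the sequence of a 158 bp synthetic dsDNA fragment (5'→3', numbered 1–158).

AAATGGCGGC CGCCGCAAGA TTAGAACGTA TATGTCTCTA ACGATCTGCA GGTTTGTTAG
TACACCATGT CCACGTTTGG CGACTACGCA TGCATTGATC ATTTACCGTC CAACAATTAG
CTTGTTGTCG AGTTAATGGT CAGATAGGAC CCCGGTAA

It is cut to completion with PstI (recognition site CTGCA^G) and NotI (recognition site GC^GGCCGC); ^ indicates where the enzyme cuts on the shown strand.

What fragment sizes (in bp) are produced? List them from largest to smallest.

The PstI site (CTGCAG) starts at position 46.
PstI cuts after base 5 of each site (before the last base), so after position 50.
The NotI site (GCGGCCGC) starts at position 6.
NotI cuts after base 2 of each site, so after position 7.
Combined cut positions: 7, 50.
Linear molecule, 2 cuts → 3 fragments:
  1–7 → 7 bp
  8–50 → 43 bp
  51–158 → 108 bp
Sorted largest to smallest: 108, 43, 7 bp.

108, 43, 7 bp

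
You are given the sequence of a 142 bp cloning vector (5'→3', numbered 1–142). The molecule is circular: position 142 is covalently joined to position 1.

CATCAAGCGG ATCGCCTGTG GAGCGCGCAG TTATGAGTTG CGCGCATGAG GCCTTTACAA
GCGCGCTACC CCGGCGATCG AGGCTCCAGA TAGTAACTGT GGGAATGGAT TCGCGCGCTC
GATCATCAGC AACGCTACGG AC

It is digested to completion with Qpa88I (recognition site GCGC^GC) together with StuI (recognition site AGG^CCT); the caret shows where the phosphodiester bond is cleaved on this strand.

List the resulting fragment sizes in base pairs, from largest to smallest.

Qpa88I sites (GCGCGC) start at positions 23, 40, 61, 113.
Qpa88I cuts after base 4 of each site, so after positions 26, 43, 64, 116.
The StuI site (AGGCCT) starts at position 49.
StuI cuts after base 3 of each site, so after position 51.
Combined cut positions: 26, 43, 51, 64, 116.
Circular molecule, 5 cuts → 5 fragments:
  27–43 → 17 bp
  44–51 → 8 bp
  52–64 → 13 bp
  65–116 → 52 bp
  117–142 then 1–26 → 26 + 26 = 52 bp
Sorted largest to smallest: 52, 52, 17, 13, 8 bp.

52, 52, 17, 13, 8 bp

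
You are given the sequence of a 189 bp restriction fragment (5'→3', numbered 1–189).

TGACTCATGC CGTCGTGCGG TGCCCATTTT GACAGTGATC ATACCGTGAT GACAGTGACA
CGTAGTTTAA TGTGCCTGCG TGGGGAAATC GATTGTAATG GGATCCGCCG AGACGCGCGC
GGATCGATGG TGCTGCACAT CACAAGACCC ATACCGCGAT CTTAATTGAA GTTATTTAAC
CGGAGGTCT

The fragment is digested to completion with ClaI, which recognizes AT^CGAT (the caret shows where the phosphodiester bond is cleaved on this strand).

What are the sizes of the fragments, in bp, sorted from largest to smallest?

ClaI sites (ATCGAT) start at positions 88, 123.
ClaI cuts after base 2 of each site, so after positions 89, 124.
Linear molecule, 2 cuts → 3 fragments:
  1–89 → 89 bp
  90–124 → 35 bp
  125–189 → 65 bp
Sorted largest to smallest: 89, 65, 35 bp.

89, 65, 35 bp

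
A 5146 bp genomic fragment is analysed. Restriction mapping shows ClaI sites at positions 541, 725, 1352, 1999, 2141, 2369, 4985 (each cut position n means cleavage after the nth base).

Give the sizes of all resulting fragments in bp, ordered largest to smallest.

Linear molecule, 7 cuts → 8 fragments:
  541 − 0 = 541 bp
  725 − 541 = 184 bp
  1352 − 725 = 627 bp
  1999 − 1352 = 647 bp
  2141 − 1999 = 142 bp
  2369 − 2141 = 228 bp
  4985 − 2369 = 2616 bp
  5146 − 4985 = 161 bp
Sorted largest to smallest: 2616, 647, 627, 541, 228, 184, 161, 142 bp.

2616, 647, 627, 541, 228, 184, 161, 142 bp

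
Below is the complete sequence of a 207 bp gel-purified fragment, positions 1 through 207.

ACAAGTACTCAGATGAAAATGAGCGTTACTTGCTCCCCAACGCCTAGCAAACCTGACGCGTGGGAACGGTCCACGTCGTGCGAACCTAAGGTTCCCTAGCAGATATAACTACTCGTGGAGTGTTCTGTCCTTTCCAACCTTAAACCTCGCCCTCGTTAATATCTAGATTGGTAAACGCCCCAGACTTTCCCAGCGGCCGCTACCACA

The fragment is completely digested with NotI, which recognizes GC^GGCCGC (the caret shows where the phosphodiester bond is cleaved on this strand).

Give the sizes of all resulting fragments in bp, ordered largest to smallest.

The NotI site (GCGGCCGC) starts at position 193.
NotI cuts after base 2 of each site, so after position 194.
Linear molecule, 1 cut → 2 fragments:
  1–194 → 194 bp
  195–207 → 13 bp
Sorted largest to smallest: 194, 13 bp.

194, 13 bp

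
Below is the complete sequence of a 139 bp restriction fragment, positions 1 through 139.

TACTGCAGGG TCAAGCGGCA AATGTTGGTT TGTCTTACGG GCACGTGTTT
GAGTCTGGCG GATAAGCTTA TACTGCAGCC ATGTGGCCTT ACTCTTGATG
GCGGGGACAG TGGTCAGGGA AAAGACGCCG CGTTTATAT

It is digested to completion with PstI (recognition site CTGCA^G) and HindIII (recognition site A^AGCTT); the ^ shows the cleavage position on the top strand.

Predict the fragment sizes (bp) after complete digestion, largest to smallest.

62, 57, 13, 7 bp

PstI sites (CTGCAG) start at positions 3, 73.
PstI cuts after base 5 of each site (before the last base), so after positions 7, 77.
The HindIII site (AAGCTT) starts at position 64.
HindIII cuts after the first base of each site, so after position 64.
Combined cut positions: 7, 64, 77.
Linear molecule, 3 cuts → 4 fragments:
  1–7 → 7 bp
  8–64 → 57 bp
  65–77 → 13 bp
  78–139 → 62 bp
Sorted largest to smallest: 62, 57, 13, 7 bp.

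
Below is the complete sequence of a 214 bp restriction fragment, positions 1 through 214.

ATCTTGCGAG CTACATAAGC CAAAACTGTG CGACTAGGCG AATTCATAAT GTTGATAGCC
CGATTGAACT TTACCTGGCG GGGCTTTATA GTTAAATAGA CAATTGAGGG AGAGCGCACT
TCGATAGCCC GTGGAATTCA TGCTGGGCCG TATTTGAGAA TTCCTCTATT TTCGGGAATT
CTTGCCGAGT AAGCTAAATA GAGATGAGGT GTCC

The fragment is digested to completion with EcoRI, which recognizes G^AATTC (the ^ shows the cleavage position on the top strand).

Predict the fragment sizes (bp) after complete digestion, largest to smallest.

EcoRI sites (GAATTC) start at positions 40, 134, 158, 176.
EcoRI cuts after the first base of each site, so after positions 40, 134, 158, 176.
Linear molecule, 4 cuts → 5 fragments:
  1–40 → 40 bp
  41–134 → 94 bp
  135–158 → 24 bp
  159–176 → 18 bp
  177–214 → 38 bp
Sorted largest to smallest: 94, 40, 38, 24, 18 bp.

94, 40, 38, 24, 18 bp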